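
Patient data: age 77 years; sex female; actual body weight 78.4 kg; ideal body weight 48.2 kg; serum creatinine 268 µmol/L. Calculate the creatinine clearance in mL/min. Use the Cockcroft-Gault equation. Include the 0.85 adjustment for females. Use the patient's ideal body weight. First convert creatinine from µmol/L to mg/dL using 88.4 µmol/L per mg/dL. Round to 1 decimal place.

SCr = 268 / 88.4 = 3.032 mg/dL
CrCl = (140 − 77) × 48.2 / (72 × 3.032) × 0.85 = 3036.6 / 218.30 × 0.85 ≈ 11.8 mL/min

11.8 mL/min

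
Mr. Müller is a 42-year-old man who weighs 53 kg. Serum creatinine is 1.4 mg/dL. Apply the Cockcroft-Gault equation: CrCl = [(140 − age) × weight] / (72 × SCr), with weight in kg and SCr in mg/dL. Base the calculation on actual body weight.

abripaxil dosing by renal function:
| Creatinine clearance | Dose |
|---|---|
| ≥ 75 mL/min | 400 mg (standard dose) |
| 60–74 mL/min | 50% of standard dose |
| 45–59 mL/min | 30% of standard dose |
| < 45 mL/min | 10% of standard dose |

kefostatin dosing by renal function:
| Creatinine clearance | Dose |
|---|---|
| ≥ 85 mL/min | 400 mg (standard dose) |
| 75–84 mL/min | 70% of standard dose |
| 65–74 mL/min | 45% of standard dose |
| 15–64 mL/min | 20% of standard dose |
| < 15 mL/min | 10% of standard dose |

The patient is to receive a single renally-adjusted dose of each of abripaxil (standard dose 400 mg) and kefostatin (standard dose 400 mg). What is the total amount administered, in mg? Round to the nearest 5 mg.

CrCl = (140 − 42) × 53 / (72 × 1.4) = 5194.0 / 100.80 ≈ 51.5 mL/min
CrCl ≈ 52 mL/min.
abripaxil: 45–59 mL/min → 30% of 400 mg = 120 mg.
kefostatin: 15–64 mL/min → 20% of 400 mg = 80 mg.
Total = 120 + 80 = 200 mg.

200 mg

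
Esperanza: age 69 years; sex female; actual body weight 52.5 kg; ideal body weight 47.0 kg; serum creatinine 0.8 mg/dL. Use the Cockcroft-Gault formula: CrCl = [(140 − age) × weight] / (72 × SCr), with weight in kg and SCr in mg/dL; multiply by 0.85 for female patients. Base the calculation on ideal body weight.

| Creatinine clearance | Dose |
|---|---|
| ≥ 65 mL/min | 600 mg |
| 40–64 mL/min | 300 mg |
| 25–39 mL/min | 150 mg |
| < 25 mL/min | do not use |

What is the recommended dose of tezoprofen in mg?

300 mg

CrCl = (140 − 69) × 47 / (72 × 0.8) × 0.85 = 3337.0 / 57.60 × 0.85 ≈ 49.2 mL/min
CrCl ≈ 49 mL/min → bracket 40–64 mL/min.
Dose for this bracket: 300 mg.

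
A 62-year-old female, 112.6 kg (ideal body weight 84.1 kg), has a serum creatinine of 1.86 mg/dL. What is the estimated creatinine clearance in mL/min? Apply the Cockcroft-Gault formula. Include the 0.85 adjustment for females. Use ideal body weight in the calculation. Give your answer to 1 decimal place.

41.6 mL/min

CrCl = (140 − 62) × 84.1 / (72 × 1.86) × 0.85 = 6559.8 / 133.92 × 0.85 ≈ 41.6 mL/min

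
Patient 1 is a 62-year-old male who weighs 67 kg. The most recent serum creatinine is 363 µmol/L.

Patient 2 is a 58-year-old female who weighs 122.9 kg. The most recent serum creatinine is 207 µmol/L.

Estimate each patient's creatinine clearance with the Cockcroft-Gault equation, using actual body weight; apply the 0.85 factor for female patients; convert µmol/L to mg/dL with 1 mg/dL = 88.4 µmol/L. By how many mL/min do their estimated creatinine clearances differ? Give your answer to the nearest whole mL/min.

Patient 1: SCr = 363 / 88.4 = 4.106 mg/dL
Patient 1: CrCl = (140 − 62) × 67 / (72 × 4.106) = 5226.0 / 295.63 ≈ 17.7 mL/min
Patient 2: SCr = 207 / 88.4 = 2.342 mg/dL
Patient 2: CrCl = (140 − 58) × 122.9 / (72 × 2.342) × 0.85 = 10077.8 / 168.62 × 0.85 ≈ 50.8 mL/min
|17.7 − 50.8| = 33.1 mL/min

33 mL/min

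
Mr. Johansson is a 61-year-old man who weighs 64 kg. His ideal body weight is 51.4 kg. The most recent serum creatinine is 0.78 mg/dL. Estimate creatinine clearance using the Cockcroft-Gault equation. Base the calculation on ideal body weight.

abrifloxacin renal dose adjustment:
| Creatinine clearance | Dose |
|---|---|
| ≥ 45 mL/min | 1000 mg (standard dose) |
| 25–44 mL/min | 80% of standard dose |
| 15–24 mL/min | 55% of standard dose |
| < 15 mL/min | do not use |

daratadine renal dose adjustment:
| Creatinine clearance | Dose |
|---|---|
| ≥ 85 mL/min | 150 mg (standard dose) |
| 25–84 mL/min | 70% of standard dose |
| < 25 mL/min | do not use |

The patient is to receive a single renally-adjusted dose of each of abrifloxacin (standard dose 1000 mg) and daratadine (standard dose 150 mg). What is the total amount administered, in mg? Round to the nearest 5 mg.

1105 mg

CrCl = (140 − 61) × 51.4 / (72 × 0.78) = 4060.6 / 56.16 ≈ 72.3 mL/min
CrCl ≈ 72 mL/min.
abrifloxacin: ≥ 45 mL/min → 100% of 1000 mg = 1000 mg.
daratadine: 25–84 mL/min → 70% of 150 mg = 105 mg.
Total = 1000 + 105 = 1105 mg.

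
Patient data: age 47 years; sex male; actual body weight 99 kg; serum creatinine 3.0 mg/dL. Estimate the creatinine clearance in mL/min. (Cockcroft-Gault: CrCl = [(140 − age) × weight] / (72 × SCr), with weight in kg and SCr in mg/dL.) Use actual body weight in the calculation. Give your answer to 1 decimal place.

42.6 mL/min

CrCl = (140 − 47) × 99 / (72 × 3) = 9207.0 / 216.00 ≈ 42.6 mL/min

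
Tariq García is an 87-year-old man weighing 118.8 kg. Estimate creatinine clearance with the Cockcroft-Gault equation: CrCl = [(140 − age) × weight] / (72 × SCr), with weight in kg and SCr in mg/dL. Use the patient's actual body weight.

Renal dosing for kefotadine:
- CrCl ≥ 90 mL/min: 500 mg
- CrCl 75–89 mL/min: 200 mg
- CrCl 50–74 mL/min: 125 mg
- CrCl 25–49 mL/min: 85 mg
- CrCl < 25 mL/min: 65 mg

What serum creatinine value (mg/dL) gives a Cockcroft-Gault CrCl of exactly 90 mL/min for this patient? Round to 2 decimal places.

0.97 mg/dL

Standard dose requires CrCl ≥ 90 mL/min.
Set (140 − 87) × 118.8 / (72 × SCr) = 90
SCr = (140 − 87) × 118.8 / (72 × 90) = 0.972 mg/dL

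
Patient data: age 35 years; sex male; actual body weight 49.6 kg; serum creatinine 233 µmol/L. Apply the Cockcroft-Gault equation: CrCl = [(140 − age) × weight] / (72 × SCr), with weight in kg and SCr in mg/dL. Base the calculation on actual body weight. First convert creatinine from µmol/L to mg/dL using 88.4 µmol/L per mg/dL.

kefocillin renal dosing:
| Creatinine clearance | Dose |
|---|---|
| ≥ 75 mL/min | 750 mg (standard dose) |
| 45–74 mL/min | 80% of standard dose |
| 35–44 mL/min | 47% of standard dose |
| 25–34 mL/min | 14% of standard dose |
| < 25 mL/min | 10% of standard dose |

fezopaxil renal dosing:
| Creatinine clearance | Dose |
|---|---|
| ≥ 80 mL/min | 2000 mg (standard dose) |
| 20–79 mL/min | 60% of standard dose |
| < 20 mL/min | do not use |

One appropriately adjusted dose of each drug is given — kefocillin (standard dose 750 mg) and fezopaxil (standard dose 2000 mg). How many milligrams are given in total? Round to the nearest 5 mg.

1305 mg

SCr = 233 / 88.4 = 2.636 mg/dL
CrCl = (140 − 35) × 49.6 / (72 × 2.636) = 5208.0 / 189.79 ≈ 27.4 mL/min
CrCl ≈ 27 mL/min.
kefocillin: 25–34 mL/min → 14% of 750 mg = 105 mg.
fezopaxil: 20–79 mL/min → 60% of 2000 mg = 1200 mg.
Total = 105 + 1200 = 1305 mg.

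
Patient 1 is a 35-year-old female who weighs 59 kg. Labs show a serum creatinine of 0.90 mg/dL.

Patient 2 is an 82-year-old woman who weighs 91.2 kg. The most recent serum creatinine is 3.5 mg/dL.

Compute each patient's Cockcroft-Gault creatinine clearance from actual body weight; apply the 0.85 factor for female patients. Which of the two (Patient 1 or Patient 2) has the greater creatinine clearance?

Patient 1: CrCl = (140 − 35) × 59 / (72 × 0.9) × 0.85 = 6195.0 / 64.80 × 0.85 ≈ 81.3 mL/min
Patient 2: CrCl = (140 − 82) × 91.2 / (72 × 3.5) × 0.85 = 5289.6 / 252.00 × 0.85 ≈ 17.8 mL/min
81.3 vs 17.8 mL/min → Patient 1 is higher.

Patient 1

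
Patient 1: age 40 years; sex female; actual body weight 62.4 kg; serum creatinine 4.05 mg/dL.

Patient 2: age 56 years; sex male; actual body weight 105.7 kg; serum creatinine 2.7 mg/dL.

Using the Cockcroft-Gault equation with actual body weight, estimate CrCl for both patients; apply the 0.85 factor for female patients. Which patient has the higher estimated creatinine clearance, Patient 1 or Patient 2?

Patient 1: CrCl = (140 − 40) × 62.4 / (72 × 4.05) × 0.85 = 6240.0 / 291.60 × 0.85 ≈ 18.2 mL/min
Patient 2: CrCl = (140 − 56) × 105.7 / (72 × 2.7) = 8878.8 / 194.40 ≈ 45.7 mL/min
18.2 vs 45.7 mL/min → Patient 2 is higher.

Patient 2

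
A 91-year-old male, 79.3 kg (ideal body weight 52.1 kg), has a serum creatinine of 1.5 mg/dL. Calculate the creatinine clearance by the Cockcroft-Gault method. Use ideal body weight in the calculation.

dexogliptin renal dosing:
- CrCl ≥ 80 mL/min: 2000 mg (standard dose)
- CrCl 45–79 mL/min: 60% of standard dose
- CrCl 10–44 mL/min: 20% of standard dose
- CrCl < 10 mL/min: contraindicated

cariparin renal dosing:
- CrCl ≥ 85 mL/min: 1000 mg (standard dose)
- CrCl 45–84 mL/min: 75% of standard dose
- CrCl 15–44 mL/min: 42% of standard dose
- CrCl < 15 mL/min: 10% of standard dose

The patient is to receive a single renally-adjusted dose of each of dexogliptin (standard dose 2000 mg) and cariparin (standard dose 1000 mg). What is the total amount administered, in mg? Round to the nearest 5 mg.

CrCl = (140 − 91) × 52.1 / (72 × 1.5) = 2552.9 / 108.00 ≈ 23.6 mL/min
CrCl ≈ 24 mL/min.
dexogliptin: 10–44 mL/min → 20% of 2000 mg = 400 mg.
cariparin: 15–44 mL/min → 42% of 1000 mg = 420 mg.
Total = 400 + 420 = 820 mg.

820 mg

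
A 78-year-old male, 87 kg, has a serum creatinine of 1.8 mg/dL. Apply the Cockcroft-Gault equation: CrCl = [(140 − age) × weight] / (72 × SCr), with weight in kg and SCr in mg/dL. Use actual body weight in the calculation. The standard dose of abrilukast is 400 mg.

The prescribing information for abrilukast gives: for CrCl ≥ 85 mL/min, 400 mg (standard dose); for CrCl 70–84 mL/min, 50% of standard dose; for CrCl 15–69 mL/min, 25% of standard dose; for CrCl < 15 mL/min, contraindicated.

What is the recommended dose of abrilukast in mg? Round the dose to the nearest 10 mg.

CrCl = (140 − 78) × 87 / (72 × 1.8) = 5394.0 / 129.60 ≈ 41.6 mL/min
CrCl ≈ 42 mL/min → bracket 15–69 mL/min.
25% of 400 mg = 100 mg

100 mg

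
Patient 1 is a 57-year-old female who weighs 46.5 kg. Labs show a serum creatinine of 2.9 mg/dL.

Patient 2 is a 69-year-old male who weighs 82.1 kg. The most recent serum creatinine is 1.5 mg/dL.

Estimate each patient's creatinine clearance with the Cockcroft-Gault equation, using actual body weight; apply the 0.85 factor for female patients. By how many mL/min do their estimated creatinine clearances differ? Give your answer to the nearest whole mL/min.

Patient 1: CrCl = (140 − 57) × 46.5 / (72 × 2.9) × 0.85 = 3859.5 / 208.80 × 0.85 ≈ 15.7 mL/min
Patient 2: CrCl = (140 − 69) × 82.1 / (72 × 1.5) = 5829.1 / 108.00 ≈ 54.0 mL/min
|15.7 − 54.0| = 38.3 mL/min

38 mL/min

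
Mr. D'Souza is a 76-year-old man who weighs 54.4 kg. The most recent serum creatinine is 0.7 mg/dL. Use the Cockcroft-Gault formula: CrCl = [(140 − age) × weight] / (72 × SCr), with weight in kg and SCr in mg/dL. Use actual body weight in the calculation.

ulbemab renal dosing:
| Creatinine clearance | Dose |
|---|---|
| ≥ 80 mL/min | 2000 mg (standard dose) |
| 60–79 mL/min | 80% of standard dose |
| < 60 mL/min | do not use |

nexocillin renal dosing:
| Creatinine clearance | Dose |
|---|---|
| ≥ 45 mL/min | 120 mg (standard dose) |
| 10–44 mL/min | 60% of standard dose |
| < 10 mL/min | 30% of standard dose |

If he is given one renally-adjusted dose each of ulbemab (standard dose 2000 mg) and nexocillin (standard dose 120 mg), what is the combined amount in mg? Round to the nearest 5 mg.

1720 mg

CrCl = (140 − 76) × 54.4 / (72 × 0.7) = 3481.6 / 50.40 ≈ 69.1 mL/min
CrCl ≈ 69 mL/min.
ulbemab: 60–79 mL/min → 80% of 2000 mg = 1600 mg.
nexocillin: ≥ 45 mL/min → 100% of 120 mg = 120 mg.
Total = 1600 + 120 = 1720 mg.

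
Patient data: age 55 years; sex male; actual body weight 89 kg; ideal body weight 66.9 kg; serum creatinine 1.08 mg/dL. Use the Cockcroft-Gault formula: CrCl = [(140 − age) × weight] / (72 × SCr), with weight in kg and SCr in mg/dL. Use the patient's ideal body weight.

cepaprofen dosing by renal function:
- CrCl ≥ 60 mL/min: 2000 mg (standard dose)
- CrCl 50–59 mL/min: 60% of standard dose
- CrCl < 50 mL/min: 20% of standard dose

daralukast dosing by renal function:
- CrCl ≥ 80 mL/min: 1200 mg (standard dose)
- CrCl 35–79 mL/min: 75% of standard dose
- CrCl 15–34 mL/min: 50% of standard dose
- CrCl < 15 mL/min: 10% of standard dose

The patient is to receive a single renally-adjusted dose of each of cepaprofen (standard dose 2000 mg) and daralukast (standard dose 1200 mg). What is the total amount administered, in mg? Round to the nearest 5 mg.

CrCl = (140 − 55) × 66.9 / (72 × 1.08) = 5686.5 / 77.76 ≈ 73.1 mL/min
CrCl ≈ 73 mL/min.
cepaprofen: ≥ 60 mL/min → 100% of 2000 mg = 2000 mg.
daralukast: 35–79 mL/min → 75% of 1200 mg = 900 mg.
Total = 2000 + 900 = 2900 mg.

2900 mg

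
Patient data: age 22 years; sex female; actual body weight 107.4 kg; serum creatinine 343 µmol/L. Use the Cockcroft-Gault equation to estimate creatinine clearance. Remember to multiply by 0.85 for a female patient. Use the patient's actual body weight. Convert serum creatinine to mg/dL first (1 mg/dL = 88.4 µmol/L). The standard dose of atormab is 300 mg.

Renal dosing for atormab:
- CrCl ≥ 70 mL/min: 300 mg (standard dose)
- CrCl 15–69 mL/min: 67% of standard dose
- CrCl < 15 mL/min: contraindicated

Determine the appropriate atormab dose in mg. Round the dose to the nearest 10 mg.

SCr = 343 / 88.4 = 3.88 mg/dL
CrCl = (140 − 22) × 107.4 / (72 × 3.88) × 0.85 = 12673.2 / 279.36 × 0.85 ≈ 38.6 mL/min
CrCl ≈ 39 mL/min → bracket 15–69 mL/min.
67% of 300 mg = 201 mg → 200 mg

200 mg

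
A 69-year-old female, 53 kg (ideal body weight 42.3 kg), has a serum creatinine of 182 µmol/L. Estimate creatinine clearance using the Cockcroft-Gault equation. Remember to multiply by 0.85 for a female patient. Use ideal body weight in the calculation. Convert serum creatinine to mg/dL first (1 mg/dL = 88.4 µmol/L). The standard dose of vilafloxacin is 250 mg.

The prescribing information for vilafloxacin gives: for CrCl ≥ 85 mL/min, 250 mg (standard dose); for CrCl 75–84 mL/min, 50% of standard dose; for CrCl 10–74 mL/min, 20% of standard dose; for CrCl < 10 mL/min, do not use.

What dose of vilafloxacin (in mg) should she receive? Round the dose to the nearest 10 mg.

50 mg

SCr = 182 / 88.4 = 2.059 mg/dL
CrCl = (140 − 69) × 42.3 / (72 × 2.059) × 0.85 = 3003.3 / 148.25 × 0.85 ≈ 17.2 mL/min
CrCl ≈ 17 mL/min → bracket 10–74 mL/min.
20% of 250 mg = 50 mg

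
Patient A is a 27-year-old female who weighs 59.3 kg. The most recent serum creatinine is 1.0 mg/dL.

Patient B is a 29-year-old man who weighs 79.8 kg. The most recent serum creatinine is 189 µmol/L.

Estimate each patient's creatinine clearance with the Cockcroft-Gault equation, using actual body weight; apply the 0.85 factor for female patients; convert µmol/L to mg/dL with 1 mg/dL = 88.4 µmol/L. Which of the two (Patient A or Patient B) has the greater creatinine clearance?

Patient A: CrCl = (140 − 27) × 59.3 / (72 × 1) × 0.85 = 6700.9 / 72.00 × 0.85 ≈ 79.1 mL/min
Patient B: SCr = 189 / 88.4 = 2.138 mg/dL
Patient B: CrCl = (140 − 29) × 79.8 / (72 × 2.138) = 8857.8 / 153.94 ≈ 57.5 mL/min
79.1 vs 57.5 mL/min → Patient A is higher.

Patient A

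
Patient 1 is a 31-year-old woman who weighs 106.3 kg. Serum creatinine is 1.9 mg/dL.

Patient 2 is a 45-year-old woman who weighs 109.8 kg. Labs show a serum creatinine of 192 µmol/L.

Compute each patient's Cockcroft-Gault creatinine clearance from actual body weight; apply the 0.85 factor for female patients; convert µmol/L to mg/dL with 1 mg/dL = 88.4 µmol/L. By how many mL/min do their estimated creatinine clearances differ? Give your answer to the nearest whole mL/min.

Patient 1: CrCl = (140 − 31) × 106.3 / (72 × 1.9) × 0.85 = 11586.7 / 136.80 × 0.85 ≈ 72.0 mL/min
Patient 2: SCr = 192 / 88.4 = 2.172 mg/dL
Patient 2: CrCl = (140 − 45) × 109.8 / (72 × 2.172) × 0.85 = 10431.0 / 156.38 × 0.85 ≈ 56.7 mL/min
|72.0 − 56.7| = 15.3 mL/min

15 mL/min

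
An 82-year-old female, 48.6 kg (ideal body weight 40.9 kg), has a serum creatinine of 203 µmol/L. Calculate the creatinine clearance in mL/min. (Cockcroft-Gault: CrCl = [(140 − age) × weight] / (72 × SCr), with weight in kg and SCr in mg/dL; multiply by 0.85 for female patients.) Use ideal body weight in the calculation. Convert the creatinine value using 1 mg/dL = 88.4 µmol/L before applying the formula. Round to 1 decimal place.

12.2 mL/min

SCr = 203 / 88.4 = 2.296 mg/dL
CrCl = (140 − 82) × 40.9 / (72 × 2.296) × 0.85 = 2372.2 / 165.31 × 0.85 ≈ 12.2 mL/min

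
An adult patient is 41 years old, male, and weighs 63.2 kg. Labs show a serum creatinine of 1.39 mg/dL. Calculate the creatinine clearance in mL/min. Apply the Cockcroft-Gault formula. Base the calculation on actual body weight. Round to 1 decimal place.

62.5 mL/min

CrCl = (140 − 41) × 63.2 / (72 × 1.39) = 6256.8 / 100.08 ≈ 62.5 mL/min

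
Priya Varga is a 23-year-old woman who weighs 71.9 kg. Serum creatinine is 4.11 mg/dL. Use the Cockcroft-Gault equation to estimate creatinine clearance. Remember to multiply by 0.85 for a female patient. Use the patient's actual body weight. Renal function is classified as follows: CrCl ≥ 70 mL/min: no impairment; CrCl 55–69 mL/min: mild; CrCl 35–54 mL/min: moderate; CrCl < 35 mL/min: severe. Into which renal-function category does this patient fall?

severe

CrCl = (140 − 23) × 71.9 / (72 × 4.11) × 0.85 = 8412.3 / 295.92 × 0.85 ≈ 24.2 mL/min
24 mL/min falls in the 'severe' range.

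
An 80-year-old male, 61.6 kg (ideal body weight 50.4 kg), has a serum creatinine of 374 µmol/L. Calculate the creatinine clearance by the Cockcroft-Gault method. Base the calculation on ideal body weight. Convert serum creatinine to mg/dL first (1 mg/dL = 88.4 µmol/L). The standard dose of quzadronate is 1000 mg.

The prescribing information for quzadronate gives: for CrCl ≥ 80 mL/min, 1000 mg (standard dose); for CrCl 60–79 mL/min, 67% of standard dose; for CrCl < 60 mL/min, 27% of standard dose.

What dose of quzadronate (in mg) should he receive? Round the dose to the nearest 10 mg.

SCr = 374 / 88.4 = 4.231 mg/dL
CrCl = (140 − 80) × 50.4 / (72 × 4.231) = 3024.0 / 304.63 ≈ 9.9 mL/min
CrCl ≈ 10 mL/min → bracket < 60 mL/min.
27% of 1000 mg = 270 mg

270 mg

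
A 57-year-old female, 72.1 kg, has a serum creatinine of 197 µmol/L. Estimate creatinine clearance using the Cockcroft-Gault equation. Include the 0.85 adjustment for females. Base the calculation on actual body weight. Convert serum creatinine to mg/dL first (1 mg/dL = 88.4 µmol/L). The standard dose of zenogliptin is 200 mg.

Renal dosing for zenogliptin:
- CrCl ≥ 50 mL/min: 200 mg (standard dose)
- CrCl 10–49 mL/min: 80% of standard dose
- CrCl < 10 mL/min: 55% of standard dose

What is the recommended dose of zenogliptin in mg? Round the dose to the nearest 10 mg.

160 mg

SCr = 197 / 88.4 = 2.229 mg/dL
CrCl = (140 − 57) × 72.1 / (72 × 2.229) × 0.85 = 5984.3 / 160.49 × 0.85 ≈ 31.7 mL/min
CrCl ≈ 32 mL/min → bracket 10–49 mL/min.
80% of 200 mg = 160 mg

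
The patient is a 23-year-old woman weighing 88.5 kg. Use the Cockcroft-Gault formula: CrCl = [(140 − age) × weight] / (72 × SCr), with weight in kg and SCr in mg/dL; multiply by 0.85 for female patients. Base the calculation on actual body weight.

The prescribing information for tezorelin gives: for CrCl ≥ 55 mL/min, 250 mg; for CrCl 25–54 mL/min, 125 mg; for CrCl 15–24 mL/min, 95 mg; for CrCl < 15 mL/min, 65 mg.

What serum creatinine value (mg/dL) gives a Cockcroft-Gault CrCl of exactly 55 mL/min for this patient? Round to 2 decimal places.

Standard dose requires CrCl ≥ 55 mL/min.
Set (140 − 23) × 88.5 × 0.85 / (72 × SCr) = 55
SCr = (140 − 23) × 88.5 × 0.85 / (72 × 55) = 2.223 mg/dL

2.22 mg/dL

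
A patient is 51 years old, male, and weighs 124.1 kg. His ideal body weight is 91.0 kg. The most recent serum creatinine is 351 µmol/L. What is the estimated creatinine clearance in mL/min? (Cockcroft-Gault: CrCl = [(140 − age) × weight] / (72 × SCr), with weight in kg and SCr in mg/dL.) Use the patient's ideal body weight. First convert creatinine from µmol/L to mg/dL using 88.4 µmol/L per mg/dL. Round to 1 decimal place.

28.3 mL/min

SCr = 351 / 88.4 = 3.971 mg/dL
CrCl = (140 − 51) × 91 / (72 × 3.971) = 8099.0 / 285.91 ≈ 28.3 mL/min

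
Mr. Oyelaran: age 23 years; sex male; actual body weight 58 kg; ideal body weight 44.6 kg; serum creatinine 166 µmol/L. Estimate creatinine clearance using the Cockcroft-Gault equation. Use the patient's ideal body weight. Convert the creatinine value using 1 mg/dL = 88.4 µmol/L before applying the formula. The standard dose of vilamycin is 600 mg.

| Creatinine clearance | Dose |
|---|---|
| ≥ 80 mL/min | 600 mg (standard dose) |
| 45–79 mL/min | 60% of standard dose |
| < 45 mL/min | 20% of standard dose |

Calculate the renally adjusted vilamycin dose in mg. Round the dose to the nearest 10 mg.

SCr = 166 / 88.4 = 1.878 mg/dL
CrCl = (140 − 23) × 44.6 / (72 × 1.878) = 5218.2 / 135.22 ≈ 38.6 mL/min
CrCl ≈ 39 mL/min → bracket < 45 mL/min.
20% of 600 mg = 120 mg

120 mg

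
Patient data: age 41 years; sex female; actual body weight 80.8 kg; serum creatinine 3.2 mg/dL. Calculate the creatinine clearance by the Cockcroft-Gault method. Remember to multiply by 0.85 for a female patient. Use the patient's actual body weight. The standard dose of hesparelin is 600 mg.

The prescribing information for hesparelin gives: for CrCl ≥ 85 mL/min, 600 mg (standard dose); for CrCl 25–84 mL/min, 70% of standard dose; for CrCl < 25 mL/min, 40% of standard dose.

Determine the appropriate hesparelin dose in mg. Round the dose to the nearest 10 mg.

CrCl = (140 − 41) × 80.8 / (72 × 3.2) × 0.85 = 7999.2 / 230.40 × 0.85 ≈ 29.5 mL/min
CrCl ≈ 30 mL/min → bracket 25–84 mL/min.
70% of 600 mg = 420 mg

420 mg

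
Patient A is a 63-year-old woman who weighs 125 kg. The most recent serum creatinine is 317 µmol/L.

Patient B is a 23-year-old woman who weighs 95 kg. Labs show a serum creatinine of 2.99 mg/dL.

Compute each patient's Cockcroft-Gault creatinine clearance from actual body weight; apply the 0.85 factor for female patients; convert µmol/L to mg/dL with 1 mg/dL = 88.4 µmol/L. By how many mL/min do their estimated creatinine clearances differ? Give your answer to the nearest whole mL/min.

12 mL/min

Patient A: SCr = 317 / 88.4 = 3.586 mg/dL
Patient A: CrCl = (140 − 63) × 125 / (72 × 3.586) × 0.85 = 9625.0 / 258.19 × 0.85 ≈ 31.7 mL/min
Patient B: CrCl = (140 − 23) × 95 / (72 × 2.99) × 0.85 = 11115.0 / 215.28 × 0.85 ≈ 43.9 mL/min
|31.7 − 43.9| = 12.2 mL/min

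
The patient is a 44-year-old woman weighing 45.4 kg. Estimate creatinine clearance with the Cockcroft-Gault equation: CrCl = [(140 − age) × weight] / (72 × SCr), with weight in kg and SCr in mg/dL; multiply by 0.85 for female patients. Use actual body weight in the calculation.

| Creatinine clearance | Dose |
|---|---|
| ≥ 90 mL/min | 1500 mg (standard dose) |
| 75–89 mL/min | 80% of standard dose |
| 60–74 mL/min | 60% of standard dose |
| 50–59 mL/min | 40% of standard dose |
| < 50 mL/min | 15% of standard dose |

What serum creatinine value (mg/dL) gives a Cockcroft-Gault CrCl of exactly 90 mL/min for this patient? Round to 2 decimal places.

0.57 mg/dL

Standard dose requires CrCl ≥ 90 mL/min.
Set (140 − 44) × 45.4 × 0.85 / (72 × SCr) = 90
SCr = (140 − 44) × 45.4 × 0.85 / (72 × 90) = 0.572 mg/dL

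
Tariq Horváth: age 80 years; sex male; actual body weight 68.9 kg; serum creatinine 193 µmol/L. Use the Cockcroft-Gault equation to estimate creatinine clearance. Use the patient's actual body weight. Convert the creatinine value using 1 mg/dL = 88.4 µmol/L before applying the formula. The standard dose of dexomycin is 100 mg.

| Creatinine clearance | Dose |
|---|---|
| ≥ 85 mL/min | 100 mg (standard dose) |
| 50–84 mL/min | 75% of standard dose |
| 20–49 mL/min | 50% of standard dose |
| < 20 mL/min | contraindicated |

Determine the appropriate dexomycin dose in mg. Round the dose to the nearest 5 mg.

SCr = 193 / 88.4 = 2.183 mg/dL
CrCl = (140 − 80) × 68.9 / (72 × 2.183) = 4134.0 / 157.18 ≈ 26.3 mL/min
CrCl ≈ 26 mL/min → bracket 20–49 mL/min.
50% of 100 mg = 50 mg

50 mg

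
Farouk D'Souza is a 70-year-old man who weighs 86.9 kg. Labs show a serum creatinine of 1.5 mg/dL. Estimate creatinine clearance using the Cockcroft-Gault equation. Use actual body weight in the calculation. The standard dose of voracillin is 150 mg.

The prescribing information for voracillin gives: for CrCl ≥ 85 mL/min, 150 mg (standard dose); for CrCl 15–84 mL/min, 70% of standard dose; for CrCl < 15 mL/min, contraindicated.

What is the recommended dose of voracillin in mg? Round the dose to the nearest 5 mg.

105 mg

CrCl = (140 − 70) × 86.9 / (72 × 1.5) = 6083.0 / 108.00 ≈ 56.3 mL/min
CrCl ≈ 56 mL/min → bracket 15–84 mL/min.
70% of 150 mg = 105 mg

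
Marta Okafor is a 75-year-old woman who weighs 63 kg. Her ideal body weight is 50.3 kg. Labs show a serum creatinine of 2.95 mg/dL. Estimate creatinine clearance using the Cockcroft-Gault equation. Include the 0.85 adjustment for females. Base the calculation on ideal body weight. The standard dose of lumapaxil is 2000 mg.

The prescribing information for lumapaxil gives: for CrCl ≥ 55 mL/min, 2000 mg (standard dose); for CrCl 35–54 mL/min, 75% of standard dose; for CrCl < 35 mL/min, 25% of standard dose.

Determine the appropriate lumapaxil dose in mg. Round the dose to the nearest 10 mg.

CrCl = (140 − 75) × 50.3 / (72 × 2.95) × 0.85 = 3269.5 / 212.40 × 0.85 ≈ 13.1 mL/min
CrCl ≈ 13 mL/min → bracket < 35 mL/min.
25% of 2000 mg = 500 mg

500 mg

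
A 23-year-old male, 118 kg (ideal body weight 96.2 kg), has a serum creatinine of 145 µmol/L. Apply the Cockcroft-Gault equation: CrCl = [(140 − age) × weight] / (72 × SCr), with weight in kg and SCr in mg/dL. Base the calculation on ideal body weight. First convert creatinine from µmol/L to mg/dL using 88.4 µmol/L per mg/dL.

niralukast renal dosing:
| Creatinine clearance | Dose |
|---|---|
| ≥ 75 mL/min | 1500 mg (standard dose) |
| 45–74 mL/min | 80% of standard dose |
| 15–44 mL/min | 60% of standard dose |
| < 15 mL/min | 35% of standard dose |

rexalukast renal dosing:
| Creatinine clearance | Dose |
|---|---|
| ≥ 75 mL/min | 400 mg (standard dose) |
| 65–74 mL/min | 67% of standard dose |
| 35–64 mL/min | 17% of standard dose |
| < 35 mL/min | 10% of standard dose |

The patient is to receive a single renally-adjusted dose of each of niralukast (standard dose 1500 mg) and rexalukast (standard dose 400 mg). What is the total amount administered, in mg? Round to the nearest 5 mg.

1900 mg

SCr = 145 / 88.4 = 1.64 mg/dL
CrCl = (140 − 23) × 96.2 / (72 × 1.64) = 11255.4 / 118.08 ≈ 95.3 mL/min
CrCl ≈ 95 mL/min.
niralukast: ≥ 75 mL/min → 100% of 1500 mg = 1500 mg.
rexalukast: ≥ 75 mL/min → 100% of 400 mg = 400 mg.
Total = 1500 + 400 = 1900 mg.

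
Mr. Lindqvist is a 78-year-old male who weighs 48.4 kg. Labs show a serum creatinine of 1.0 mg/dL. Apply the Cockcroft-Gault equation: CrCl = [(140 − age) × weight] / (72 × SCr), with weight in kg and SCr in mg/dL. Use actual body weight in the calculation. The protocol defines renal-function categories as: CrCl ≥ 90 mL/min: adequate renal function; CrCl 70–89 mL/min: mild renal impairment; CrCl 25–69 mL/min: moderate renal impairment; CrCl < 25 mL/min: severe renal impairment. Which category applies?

moderate renal impairment

CrCl = (140 − 78) × 48.4 / (72 × 1) = 3000.8 / 72.00 ≈ 41.7 mL/min
42 mL/min falls in the 'moderate renal impairment' range.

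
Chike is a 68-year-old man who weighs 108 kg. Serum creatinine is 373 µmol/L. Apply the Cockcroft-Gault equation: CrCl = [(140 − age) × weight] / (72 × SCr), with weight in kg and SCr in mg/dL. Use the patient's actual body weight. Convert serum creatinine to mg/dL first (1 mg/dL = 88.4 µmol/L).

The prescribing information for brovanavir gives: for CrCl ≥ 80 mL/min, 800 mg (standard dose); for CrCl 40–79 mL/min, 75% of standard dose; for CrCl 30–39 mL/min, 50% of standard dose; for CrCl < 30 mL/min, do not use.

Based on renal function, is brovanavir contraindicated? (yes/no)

yes

SCr = 373 / 88.4 = 4.219 mg/dL
CrCl = (140 − 68) × 108 / (72 × 4.219) = 7776.0 / 303.77 ≈ 25.6 mL/min
CrCl ≈ 26 mL/min, which is < 30 mL/min.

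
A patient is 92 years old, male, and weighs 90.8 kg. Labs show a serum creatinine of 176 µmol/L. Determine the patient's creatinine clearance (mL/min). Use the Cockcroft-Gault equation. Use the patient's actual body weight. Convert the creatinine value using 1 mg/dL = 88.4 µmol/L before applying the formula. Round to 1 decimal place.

30.4 mL/min

SCr = 176 / 88.4 = 1.991 mg/dL
CrCl = (140 − 92) × 90.8 / (72 × 1.991) = 4358.4 / 143.35 ≈ 30.4 mL/min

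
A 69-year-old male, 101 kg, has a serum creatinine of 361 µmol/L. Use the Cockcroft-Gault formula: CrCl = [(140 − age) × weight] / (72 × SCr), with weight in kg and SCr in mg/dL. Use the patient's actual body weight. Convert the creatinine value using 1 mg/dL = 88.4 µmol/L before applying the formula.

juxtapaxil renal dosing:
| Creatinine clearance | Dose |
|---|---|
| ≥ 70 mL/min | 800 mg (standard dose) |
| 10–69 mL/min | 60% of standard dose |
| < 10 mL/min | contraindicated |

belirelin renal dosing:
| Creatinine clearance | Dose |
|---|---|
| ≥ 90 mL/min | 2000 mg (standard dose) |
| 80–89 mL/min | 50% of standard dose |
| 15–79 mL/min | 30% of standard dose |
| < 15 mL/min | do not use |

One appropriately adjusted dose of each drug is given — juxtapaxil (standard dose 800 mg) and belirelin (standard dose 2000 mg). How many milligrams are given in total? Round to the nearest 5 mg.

SCr = 361 / 88.4 = 4.084 mg/dL
CrCl = (140 − 69) × 101 / (72 × 4.084) = 7171.0 / 294.05 ≈ 24.4 mL/min
CrCl ≈ 24 mL/min.
juxtapaxil: 10–69 mL/min → 60% of 800 mg = 480 mg.
belirelin: 15–79 mL/min → 30% of 2000 mg = 600 mg.
Total = 480 + 600 = 1080 mg.

1080 mg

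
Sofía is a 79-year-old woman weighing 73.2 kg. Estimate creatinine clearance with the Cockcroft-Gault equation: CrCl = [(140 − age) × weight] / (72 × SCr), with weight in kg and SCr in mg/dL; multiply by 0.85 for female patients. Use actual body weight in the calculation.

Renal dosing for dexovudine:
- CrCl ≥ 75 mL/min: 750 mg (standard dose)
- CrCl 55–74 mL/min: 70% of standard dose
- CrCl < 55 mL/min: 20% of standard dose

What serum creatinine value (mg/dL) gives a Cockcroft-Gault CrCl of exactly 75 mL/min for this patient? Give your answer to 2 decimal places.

Standard dose requires CrCl ≥ 75 mL/min.
Set (140 − 79) × 73.2 × 0.85 / (72 × SCr) = 75
SCr = (140 − 79) × 73.2 × 0.85 / (72 × 75) = 0.703 mg/dL

0.70 mg/dL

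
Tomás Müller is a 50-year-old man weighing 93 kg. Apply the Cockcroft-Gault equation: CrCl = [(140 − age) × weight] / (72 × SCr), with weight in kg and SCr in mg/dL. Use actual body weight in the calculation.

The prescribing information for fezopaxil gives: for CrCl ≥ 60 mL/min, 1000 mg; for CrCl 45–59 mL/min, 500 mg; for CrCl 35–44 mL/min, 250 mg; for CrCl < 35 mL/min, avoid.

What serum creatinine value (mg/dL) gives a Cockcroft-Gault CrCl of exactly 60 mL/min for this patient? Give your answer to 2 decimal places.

1.94 mg/dL

Standard dose requires CrCl ≥ 60 mL/min.
Set (140 − 50) × 93 / (72 × SCr) = 60
SCr = (140 − 50) × 93 / (72 × 60) = 1.938 mg/dL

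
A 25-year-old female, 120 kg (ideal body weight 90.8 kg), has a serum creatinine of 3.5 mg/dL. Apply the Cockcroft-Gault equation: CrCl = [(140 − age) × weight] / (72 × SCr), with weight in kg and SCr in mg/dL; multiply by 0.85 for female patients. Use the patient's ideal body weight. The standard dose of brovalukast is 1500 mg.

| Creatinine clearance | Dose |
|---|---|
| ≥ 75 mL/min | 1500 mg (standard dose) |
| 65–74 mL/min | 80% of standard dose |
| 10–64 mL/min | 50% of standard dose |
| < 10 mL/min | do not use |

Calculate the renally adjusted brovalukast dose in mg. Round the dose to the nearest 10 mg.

CrCl = (140 − 25) × 90.8 / (72 × 3.5) × 0.85 = 10442.0 / 252.00 × 0.85 ≈ 35.2 mL/min
CrCl ≈ 35 mL/min → bracket 10–64 mL/min.
50% of 1500 mg = 750 mg

750 mg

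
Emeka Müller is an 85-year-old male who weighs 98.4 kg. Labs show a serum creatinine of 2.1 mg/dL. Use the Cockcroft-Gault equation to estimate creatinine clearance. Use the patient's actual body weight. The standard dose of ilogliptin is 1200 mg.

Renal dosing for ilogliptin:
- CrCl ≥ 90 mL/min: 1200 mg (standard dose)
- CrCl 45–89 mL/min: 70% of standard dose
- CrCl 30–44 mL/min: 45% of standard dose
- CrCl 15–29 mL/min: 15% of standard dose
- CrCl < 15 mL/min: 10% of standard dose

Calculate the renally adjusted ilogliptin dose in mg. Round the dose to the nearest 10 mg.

CrCl = (140 − 85) × 98.4 / (72 × 2.1) = 5412.0 / 151.20 ≈ 35.8 mL/min
CrCl ≈ 36 mL/min → bracket 30–44 mL/min.
45% of 1200 mg = 540 mg

540 mg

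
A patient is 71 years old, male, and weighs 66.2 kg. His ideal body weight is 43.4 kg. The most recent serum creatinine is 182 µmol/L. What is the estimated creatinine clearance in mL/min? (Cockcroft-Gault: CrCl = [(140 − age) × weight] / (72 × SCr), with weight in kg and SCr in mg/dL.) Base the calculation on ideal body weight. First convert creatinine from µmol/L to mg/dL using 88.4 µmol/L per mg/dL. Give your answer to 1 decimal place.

20.2 mL/min

SCr = 182 / 88.4 = 2.059 mg/dL
CrCl = (140 − 71) × 43.4 / (72 × 2.059) = 2994.6 / 148.25 ≈ 20.2 mL/min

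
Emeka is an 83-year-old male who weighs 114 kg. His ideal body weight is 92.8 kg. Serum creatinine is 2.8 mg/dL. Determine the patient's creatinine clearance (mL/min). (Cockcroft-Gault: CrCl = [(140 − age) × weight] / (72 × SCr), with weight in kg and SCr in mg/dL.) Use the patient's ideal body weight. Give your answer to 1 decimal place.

26.2 mL/min

CrCl = (140 − 83) × 92.8 / (72 × 2.8) = 5289.6 / 201.60 ≈ 26.2 mL/min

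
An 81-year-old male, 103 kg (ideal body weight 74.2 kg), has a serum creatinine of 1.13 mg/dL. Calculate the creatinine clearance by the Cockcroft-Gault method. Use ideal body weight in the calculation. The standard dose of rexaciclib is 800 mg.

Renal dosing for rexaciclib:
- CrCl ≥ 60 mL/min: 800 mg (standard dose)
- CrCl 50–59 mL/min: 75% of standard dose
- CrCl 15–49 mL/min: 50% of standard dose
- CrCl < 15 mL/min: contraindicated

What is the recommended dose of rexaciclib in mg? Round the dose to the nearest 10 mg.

600 mg

CrCl = (140 − 81) × 74.2 / (72 × 1.13) = 4377.8 / 81.36 ≈ 53.8 mL/min
CrCl ≈ 54 mL/min → bracket 50–59 mL/min.
75% of 800 mg = 600 mg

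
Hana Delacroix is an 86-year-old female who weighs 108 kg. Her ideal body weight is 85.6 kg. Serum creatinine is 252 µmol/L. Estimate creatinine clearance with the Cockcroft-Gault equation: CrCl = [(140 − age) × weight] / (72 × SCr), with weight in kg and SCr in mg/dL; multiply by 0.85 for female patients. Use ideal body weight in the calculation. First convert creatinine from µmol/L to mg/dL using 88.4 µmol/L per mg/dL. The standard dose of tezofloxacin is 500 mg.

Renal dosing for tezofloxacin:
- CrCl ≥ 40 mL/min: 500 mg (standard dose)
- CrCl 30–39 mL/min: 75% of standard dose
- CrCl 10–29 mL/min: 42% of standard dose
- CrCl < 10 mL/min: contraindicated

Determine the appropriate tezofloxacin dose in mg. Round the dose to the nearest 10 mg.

210 mg

SCr = 252 / 88.4 = 2.851 mg/dL
CrCl = (140 − 86) × 85.6 / (72 × 2.851) × 0.85 = 4622.4 / 205.27 × 0.85 ≈ 19.1 mL/min
CrCl ≈ 19 mL/min → bracket 10–29 mL/min.
42% of 500 mg = 210 mg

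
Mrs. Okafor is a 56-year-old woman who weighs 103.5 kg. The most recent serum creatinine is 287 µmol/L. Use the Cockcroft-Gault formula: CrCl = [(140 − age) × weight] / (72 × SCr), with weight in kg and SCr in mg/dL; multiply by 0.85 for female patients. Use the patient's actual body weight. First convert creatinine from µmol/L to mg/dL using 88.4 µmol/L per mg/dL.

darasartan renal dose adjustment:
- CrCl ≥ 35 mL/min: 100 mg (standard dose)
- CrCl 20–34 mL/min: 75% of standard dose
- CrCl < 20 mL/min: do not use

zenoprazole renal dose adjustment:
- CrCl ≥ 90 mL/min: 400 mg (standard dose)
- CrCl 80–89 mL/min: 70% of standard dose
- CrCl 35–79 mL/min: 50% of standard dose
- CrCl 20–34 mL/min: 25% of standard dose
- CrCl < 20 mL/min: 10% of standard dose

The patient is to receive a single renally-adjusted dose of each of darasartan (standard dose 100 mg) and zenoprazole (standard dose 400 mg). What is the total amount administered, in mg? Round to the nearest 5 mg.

175 mg

SCr = 287 / 88.4 = 3.247 mg/dL
CrCl = (140 − 56) × 103.5 / (72 × 3.247) × 0.85 = 8694.0 / 233.78 × 0.85 ≈ 31.6 mL/min
CrCl ≈ 32 mL/min.
darasartan: 20–34 mL/min → 75% of 100 mg = 75 mg.
zenoprazole: 20–34 mL/min → 25% of 400 mg = 100 mg.
Total = 75 + 100 = 175 mg.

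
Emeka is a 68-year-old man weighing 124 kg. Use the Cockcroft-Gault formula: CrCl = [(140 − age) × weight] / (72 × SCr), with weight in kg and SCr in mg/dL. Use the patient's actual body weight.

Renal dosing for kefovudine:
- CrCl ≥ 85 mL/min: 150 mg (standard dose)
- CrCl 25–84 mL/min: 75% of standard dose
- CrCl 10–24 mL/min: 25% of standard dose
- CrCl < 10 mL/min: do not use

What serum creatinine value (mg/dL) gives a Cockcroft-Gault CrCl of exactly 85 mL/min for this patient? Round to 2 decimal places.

Standard dose requires CrCl ≥ 85 mL/min.
Set (140 − 68) × 124 / (72 × SCr) = 85
SCr = (140 − 68) × 124 / (72 × 85) = 1.459 mg/dL

1.46 mg/dL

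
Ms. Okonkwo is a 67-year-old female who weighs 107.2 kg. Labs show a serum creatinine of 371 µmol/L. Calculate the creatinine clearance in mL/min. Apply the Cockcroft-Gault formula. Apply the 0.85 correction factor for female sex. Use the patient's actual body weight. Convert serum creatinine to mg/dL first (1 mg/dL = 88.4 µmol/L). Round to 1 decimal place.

SCr = 371 / 88.4 = 4.197 mg/dL
CrCl = (140 − 67) × 107.2 / (72 × 4.197) × 0.85 = 7825.6 / 302.18 × 0.85 ≈ 22.0 mL/min

22.0 mL/min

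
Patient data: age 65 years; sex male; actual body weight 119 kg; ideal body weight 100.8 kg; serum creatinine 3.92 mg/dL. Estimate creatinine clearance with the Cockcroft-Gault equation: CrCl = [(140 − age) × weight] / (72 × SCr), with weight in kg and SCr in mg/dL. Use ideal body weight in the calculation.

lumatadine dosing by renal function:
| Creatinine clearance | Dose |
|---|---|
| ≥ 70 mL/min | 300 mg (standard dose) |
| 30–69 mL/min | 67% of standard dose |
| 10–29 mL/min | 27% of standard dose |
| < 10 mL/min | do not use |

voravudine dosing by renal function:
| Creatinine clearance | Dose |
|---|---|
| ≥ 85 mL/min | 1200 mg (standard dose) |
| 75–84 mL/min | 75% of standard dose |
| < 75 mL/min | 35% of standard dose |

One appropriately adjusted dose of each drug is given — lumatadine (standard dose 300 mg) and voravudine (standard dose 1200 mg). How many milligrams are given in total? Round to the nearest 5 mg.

CrCl = (140 − 65) × 100.8 / (72 × 3.92) = 7560.0 / 282.24 ≈ 26.8 mL/min
CrCl ≈ 27 mL/min.
lumatadine: 10–29 mL/min → 27% of 300 mg = 81 mg.
voravudine: < 75 mL/min → 35% of 1200 mg = 420 mg.
Total = 81 + 420 = 501 mg.

500 mg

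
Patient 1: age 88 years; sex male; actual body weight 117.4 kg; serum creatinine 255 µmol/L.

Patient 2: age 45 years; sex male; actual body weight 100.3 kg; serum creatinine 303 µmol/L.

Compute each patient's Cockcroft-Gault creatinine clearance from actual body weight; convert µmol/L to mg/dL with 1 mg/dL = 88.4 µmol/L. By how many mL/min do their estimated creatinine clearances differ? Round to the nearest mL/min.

Patient 1: SCr = 255 / 88.4 = 2.885 mg/dL
Patient 1: CrCl = (140 − 88) × 117.4 / (72 × 2.885) = 6104.8 / 207.72 ≈ 29.4 mL/min
Patient 2: SCr = 303 / 88.4 = 3.428 mg/dL
Patient 2: CrCl = (140 − 45) × 100.3 / (72 × 3.428) = 9528.5 / 246.82 ≈ 38.6 mL/min
|29.4 − 38.6| = 9.2 mL/min

9 mL/min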